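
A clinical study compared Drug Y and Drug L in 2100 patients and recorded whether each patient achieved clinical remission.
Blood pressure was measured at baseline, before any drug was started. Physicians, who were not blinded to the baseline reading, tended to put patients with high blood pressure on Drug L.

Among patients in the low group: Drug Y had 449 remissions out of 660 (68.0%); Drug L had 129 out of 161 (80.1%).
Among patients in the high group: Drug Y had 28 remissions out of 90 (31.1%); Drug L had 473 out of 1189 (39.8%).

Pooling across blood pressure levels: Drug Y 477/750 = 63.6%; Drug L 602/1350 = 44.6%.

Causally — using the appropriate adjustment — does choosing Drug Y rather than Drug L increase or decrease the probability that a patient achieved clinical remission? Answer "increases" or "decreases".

decreases

Drug L is higher inside every blood pressure stratum but Drug Y is higher in aggregate. Whether to stratify depends on how blood pressure relates to the drug.
Nothing the drug does changes blood pressure; the imbalance is an allocation artefact. With blood pressure also predicting the outcome, the pooled figure is confounded, and the within-stratum comparison is the causal one.
Within each level — low: 68.0% vs 80.1%; high: 31.1% vs 39.8% — Drug L is higher every time.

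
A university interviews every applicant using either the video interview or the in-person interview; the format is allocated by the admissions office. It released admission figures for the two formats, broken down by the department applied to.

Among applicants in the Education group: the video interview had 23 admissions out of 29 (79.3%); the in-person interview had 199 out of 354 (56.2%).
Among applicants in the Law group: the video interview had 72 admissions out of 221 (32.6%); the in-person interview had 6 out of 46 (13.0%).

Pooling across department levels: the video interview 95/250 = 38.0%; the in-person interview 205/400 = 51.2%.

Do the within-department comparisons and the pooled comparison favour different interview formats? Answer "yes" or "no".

Within each department level (Education 79.3% vs 56.2%; Law 32.6% vs 13.0%), the video interview has the higher rate every time. Pooled: 38.0% vs 51.2% — the in-person interview has the higher rate overall. The two comparisons disagree.

yes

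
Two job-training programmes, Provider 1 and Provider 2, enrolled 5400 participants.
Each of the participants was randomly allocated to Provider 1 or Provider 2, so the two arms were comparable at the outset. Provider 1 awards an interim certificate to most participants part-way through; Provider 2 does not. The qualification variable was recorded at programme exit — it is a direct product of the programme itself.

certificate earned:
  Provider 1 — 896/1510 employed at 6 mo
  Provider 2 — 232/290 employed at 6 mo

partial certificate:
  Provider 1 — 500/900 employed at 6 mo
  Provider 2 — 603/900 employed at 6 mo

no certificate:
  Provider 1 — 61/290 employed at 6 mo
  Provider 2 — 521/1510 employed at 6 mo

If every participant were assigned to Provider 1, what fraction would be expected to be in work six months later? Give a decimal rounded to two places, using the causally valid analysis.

0.54

The qualification attained during the programme-specific comparison favours Provider 2 throughout, but the pooled figures favour Provider 1. The question is whether to condition on qualification attained during the programme.
Qualification attained during the programme here is a post-treatment variable shaped by the programme; conditioning on it would introduce bias rather than remove it. The overall comparison is the causal one.
So P(outcome | do(Provider 1)) is just the pooled rate for Provider 1: 1457/2700 = 0.540.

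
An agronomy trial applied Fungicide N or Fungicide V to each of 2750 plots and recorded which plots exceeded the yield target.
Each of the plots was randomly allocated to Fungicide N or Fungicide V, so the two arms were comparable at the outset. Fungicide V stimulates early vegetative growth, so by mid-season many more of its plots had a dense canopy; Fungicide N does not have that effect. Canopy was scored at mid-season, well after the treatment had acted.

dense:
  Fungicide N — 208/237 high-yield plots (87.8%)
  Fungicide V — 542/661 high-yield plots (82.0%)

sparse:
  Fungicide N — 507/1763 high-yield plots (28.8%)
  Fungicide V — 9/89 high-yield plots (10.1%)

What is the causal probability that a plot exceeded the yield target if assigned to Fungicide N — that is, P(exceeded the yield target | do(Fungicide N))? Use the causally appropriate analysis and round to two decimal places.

The stratified and pooled comparisons disagree (Fungicide N wins within each mid-season canopy; Fungicide V wins overall), so the answer turns on the causal role of mid-season canopy.
Mid-season canopy is recorded after the fungicide and is itself shifted by it — it sits on the causal path from fungicide to outcome. Conditioning on a mediator would strip out part of the effect we want; the pooled comparison gives the total causal effect.
So P(outcome | do(Fungicide N)) is just the pooled rate for Fungicide N: 715/2000 = 0.357.

0.36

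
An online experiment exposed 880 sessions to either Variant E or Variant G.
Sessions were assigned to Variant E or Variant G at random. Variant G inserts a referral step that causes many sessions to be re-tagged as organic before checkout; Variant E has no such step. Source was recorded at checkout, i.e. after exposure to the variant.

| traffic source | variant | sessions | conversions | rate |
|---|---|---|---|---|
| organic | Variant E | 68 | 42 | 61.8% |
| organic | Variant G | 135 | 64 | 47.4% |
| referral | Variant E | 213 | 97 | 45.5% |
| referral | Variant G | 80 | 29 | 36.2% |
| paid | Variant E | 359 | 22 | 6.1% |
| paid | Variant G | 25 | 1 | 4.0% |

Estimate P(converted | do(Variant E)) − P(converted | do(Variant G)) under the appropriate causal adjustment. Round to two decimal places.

Traffic source is downstream of the variant. One should not condition on a consequence of treatment, so the overall rates are the right comparison.
The causal difference is the pooled difference: 0.252 − 0.392 = -0.140.

-0.14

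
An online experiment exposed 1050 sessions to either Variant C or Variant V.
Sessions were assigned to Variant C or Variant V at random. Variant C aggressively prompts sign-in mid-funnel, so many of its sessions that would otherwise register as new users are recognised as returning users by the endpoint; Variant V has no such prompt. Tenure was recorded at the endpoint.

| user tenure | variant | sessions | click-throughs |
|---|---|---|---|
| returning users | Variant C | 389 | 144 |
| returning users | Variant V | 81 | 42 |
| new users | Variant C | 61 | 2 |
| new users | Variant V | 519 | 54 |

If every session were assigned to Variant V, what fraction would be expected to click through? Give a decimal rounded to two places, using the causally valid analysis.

User tenure is downstream of the variant. One should not condition on a consequence of treatment, so the overall rates are the right comparison.
So P(outcome | do(Variant V)) is just the pooled rate for Variant V: 96/600 = 0.160.

0.16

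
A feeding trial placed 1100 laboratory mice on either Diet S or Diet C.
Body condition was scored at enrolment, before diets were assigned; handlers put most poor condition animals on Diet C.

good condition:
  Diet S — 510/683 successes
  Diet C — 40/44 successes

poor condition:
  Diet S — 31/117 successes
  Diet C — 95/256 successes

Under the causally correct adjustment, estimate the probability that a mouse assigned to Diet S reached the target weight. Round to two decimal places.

0.58

Starting body condition is set before the diet has any effect — it is not caused by the diet — and it independently drives the outcome. That makes it a confounder, so the causal comparison is within starting body condition levels.
Standardising Diet S to the population starting body condition mix: 0.661·510/683 + 0.339·31/117 = 0.583.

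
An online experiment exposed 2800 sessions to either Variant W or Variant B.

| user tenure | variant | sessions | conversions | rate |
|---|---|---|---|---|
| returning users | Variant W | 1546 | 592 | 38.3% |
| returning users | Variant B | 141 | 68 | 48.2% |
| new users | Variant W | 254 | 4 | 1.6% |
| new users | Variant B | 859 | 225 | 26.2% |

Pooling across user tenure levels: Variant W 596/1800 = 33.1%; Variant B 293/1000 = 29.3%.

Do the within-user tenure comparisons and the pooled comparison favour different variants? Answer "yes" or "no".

yes

Within each user tenure level (returning users 38.3% vs 48.2%; new users 1.6% vs 26.2%), Variant B has the higher rate every time. Pooled: 33.1% vs 29.3% — Variant W has the higher rate overall. The two comparisons disagree.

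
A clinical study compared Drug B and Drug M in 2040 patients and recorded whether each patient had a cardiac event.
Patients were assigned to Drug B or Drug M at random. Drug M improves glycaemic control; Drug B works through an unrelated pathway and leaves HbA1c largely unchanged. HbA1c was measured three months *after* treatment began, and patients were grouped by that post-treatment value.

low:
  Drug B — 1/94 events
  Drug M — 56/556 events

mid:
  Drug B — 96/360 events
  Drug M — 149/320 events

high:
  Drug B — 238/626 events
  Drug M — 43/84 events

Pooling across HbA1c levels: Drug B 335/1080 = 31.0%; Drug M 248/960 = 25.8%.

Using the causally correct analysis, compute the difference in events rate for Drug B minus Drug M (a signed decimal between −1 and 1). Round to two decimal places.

+0.05

The distribution of HbA1c is itself part of what the drug does — it is an intermediate outcome. Holding it fixed would remove that part of the effect; the total effect is the pooled difference.
The causal difference is the pooled difference: 0.310 − 0.258 = +0.052.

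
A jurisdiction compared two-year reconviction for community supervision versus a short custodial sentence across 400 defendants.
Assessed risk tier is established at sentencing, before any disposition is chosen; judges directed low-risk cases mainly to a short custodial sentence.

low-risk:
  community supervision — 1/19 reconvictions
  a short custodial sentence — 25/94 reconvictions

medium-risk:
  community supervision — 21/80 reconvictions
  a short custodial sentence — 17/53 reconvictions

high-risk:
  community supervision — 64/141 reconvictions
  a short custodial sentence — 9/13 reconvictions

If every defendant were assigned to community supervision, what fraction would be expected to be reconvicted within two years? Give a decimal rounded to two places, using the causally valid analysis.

Nothing the disposition does changes assessed risk tier; the imbalance is an allocation artefact. With assessed risk tier also predicting the outcome, the pooled figure is confounded, and the within-stratum comparison is the causal one.
Standardising community supervision to the population assessed risk tier mix: 0.282·1/19 + 0.333·21/80 + 0.385·64/141 = 0.277.

0.28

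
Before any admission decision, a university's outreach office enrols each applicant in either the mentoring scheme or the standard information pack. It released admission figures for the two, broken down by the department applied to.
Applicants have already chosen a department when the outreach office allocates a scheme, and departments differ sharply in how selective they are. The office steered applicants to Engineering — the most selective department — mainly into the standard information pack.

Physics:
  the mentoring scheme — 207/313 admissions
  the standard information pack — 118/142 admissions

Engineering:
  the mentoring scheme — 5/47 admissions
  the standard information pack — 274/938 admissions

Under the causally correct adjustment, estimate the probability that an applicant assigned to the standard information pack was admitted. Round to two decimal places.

0.46

Nothing the outreach scheme does changes department; the imbalance is an allocation artefact. With department also predicting the outcome, the pooled figure is confounded, and the within-stratum comparison is the causal one.
Standardising the standard information pack to the population department mix: 0.316·118/142 + 0.684·274/938 = 0.462.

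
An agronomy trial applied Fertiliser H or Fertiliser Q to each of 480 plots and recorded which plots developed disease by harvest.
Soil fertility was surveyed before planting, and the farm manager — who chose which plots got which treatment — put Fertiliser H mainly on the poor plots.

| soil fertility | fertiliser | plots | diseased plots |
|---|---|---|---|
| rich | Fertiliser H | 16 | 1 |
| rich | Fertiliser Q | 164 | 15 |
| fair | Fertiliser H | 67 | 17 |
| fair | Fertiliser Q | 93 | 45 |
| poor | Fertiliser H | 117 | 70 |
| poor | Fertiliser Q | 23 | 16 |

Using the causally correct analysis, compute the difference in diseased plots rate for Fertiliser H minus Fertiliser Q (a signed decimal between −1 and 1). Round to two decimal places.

The imbalance in soil fertility arose from how plots were allocated, not from anything the fertiliser did; and soil fertility independently affects the outcome. The pooled gap is confounded — condition on soil fertility.
Adjusting over the population distribution of soil fertility: 0.375·(0.062−0.091) + 0.333·(0.254−0.484) + 0.292·(0.598−0.696) = -0.116.

-0.12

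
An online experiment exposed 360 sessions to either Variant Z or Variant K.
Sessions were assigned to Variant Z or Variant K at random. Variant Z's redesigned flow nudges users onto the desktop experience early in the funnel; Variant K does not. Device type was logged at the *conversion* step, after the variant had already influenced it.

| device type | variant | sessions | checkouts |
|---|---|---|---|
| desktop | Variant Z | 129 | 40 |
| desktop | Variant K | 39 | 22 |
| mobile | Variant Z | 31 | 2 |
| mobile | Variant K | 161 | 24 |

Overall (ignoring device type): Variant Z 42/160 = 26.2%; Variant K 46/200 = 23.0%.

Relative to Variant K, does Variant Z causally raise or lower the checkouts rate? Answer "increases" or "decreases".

Variant K is higher inside every device type stratum but Variant Z is higher in aggregate. Whether to stratify depends on how device type relates to the variant.
Device type lies on the pathway variant → device type → outcome, so adjusting for it blocks the indirect effect. For the total causal effect of variant, use the unadjusted pooled rates.
Pooled: Variant Z 26.2% vs Variant K 23.0%; Variant Z is higher overall.

increases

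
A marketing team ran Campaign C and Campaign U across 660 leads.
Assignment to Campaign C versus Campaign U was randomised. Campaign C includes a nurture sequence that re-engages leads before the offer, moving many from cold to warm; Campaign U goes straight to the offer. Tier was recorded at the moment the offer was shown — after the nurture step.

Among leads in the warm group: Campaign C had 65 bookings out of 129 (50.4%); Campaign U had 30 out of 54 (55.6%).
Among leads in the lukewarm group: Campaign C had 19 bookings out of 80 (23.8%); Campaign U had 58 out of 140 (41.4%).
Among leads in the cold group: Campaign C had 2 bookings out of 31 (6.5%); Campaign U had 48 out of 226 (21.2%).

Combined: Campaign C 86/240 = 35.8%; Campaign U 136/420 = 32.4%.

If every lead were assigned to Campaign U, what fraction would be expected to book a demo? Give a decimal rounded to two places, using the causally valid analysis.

Engagement tier here is a post-treatment variable shaped by the campaign; conditioning on it would introduce bias rather than remove it. The overall comparison is the causal one.
So P(outcome | do(Campaign U)) is just the pooled rate for Campaign U: 136/420 = 0.324.

0.32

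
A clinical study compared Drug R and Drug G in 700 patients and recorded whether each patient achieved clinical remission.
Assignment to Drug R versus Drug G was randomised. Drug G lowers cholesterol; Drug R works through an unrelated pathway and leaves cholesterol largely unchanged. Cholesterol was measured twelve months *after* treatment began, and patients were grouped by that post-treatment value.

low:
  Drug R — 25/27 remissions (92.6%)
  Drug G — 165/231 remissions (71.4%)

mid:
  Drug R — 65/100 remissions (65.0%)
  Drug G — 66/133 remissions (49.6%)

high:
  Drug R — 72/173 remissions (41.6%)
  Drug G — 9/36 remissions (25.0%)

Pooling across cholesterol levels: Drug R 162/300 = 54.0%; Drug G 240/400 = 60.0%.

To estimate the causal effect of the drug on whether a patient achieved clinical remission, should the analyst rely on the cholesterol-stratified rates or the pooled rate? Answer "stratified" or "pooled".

pooled

Cholesterol here is a post-treatment variable shaped by the drug; conditioning on it would introduce bias rather than remove it. The overall comparison is the causal one.
Pooled: Drug R 54.0% vs Drug G 60.0%; Drug G is higher overall.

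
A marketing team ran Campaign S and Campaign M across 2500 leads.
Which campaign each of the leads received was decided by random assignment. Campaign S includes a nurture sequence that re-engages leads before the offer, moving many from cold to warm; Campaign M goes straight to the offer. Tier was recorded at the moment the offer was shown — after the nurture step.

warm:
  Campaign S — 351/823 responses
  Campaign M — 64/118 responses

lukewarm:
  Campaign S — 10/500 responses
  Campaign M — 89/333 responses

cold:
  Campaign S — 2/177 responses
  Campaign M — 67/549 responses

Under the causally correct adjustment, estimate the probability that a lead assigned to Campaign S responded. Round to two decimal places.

0.24

Within every engagement tier level Campaign M has the higher rate, yet pooled Campaign S does — Simpson's reversal.
Engagement tier here is a post-treatment variable shaped by the campaign; conditioning on it would introduce bias rather than remove it. The overall comparison is the causal one.
So P(outcome | do(Campaign S)) is just the pooled rate for Campaign S: 363/1500 = 0.242.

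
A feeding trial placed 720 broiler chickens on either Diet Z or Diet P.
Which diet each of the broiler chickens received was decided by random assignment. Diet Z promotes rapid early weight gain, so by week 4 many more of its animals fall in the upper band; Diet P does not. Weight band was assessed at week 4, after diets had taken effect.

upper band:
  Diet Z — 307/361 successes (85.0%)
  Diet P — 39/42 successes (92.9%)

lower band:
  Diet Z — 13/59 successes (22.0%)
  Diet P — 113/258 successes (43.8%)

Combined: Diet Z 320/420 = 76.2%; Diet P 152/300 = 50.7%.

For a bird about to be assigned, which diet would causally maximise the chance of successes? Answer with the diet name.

The stratified and pooled comparisons disagree (Diet P wins within each week-4 weight band; Diet Z wins overall), so the answer turns on the causal role of week-4 weight band.
Because the diet influences week-4 weight band, week-4 weight band is a post-treatment mediator, not a confounder. Stratifying on it would bias the estimate; the causal effect is the crude pooled difference.
Pooled: Diet Z 76.2% vs Diet P 50.7%; Diet Z is higher overall.

Diet Z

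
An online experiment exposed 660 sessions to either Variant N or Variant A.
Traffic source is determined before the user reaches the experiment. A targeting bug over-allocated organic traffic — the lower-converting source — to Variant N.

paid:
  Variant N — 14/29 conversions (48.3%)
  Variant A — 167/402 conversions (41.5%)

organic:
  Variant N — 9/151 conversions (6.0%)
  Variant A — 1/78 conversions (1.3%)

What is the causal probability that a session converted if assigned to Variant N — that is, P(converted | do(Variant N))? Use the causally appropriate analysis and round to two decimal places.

0.34

The traffic source-specific comparison favours Variant N throughout, but the pooled figures favour Variant A. The question is whether to condition on traffic source.
The imbalance in traffic source arose from how sessions were allocated, not from anything the variant did; and traffic source independently affects the outcome. The pooled gap is confounded — condition on traffic source.
Standardising Variant N to the population traffic source mix: 0.653·14/29 + 0.347·9/151 = 0.336.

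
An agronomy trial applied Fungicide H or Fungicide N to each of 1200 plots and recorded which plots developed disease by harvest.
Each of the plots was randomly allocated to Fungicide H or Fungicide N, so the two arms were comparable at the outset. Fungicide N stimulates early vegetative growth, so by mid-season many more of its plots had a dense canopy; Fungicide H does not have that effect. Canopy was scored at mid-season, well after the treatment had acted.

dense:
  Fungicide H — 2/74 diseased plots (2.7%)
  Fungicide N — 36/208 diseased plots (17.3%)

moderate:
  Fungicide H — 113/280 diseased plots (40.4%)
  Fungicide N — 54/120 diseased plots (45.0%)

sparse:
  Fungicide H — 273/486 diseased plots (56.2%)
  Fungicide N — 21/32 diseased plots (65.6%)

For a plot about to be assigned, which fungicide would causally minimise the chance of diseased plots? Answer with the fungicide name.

Fungicide N

The distribution of mid-season canopy is itself part of what the fungicide does — it is an intermediate outcome. Holding it fixed would remove that part of the effect; the total effect is the pooled difference.
Pooled: Fungicide H 46.2% vs Fungicide N 30.8%; Fungicide N is lower overall.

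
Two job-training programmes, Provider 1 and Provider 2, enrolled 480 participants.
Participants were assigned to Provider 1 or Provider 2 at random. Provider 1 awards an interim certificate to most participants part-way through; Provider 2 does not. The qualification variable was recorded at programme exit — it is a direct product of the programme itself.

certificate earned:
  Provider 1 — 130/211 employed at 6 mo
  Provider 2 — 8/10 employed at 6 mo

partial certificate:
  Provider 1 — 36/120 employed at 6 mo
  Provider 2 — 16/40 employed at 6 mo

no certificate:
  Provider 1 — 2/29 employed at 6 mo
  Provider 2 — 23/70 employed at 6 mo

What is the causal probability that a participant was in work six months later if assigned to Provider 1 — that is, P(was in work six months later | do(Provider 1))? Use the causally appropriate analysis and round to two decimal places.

Within every qualification attained during the programme level Provider 2 has the higher rate, yet pooled Provider 1 does — Simpson's reversal.
Qualification attained during the programme lies on the pathway programme → qualification attained during the programme → outcome, so adjusting for it blocks the indirect effect. For the total causal effect of programme, use the unadjusted pooled rates.
So P(outcome | do(Provider 1)) is just the pooled rate for Provider 1: 168/360 = 0.467.

0.47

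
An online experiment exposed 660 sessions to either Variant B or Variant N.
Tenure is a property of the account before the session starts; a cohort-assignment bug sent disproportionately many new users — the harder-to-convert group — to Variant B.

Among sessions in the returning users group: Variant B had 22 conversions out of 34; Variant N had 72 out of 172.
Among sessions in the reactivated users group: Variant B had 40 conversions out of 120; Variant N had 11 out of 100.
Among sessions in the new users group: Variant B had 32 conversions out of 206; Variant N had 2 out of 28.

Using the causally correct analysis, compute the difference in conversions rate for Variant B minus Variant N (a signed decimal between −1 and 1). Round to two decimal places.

Nothing the variant does changes user tenure; the imbalance is an allocation artefact. With user tenure also predicting the outcome, the pooled figure is confounded, and the within-stratum comparison is the causal one.
Adjusting over the population distribution of user tenure: 0.312·(0.647−0.419) + 0.333·(0.333−0.110) + 0.355·(0.155−0.071) = +0.176.

+0.18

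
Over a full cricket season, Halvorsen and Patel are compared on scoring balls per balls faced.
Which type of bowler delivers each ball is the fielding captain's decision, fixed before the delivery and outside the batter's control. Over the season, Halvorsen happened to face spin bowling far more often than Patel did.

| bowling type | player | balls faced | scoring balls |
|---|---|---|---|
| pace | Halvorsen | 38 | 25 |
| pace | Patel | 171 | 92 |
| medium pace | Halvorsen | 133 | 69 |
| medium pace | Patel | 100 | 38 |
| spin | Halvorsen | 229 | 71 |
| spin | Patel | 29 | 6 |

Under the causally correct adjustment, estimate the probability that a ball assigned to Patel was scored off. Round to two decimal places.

0.36

Here bowling type is a common cause — it drives both which player a case falls under and the outcome. The crude comparison mixes populations; the stratum-specific rates are the causally relevant ones.
Standardising Patel to the population bowling type mix: 0.299·92/171 + 0.333·38/100 + 0.369·6/29 = 0.363.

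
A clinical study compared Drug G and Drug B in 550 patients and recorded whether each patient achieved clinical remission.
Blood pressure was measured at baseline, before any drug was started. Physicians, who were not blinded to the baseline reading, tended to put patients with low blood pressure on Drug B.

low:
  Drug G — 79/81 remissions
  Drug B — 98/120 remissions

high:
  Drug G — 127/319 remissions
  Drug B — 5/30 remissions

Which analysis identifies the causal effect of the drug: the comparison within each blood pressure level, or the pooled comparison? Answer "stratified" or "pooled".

stratified

Drug G is higher inside every blood pressure stratum but Drug B is higher in aggregate. Whether to stratify depends on how blood pressure relates to the drug.
Nothing the drug does changes blood pressure; the imbalance is an allocation artefact. With blood pressure also predicting the outcome, the pooled figure is confounded, and the within-stratum comparison is the causal one.
Within each level — low: 97.5% vs 81.7%; high: 39.8% vs 16.7% — Drug G is higher every time.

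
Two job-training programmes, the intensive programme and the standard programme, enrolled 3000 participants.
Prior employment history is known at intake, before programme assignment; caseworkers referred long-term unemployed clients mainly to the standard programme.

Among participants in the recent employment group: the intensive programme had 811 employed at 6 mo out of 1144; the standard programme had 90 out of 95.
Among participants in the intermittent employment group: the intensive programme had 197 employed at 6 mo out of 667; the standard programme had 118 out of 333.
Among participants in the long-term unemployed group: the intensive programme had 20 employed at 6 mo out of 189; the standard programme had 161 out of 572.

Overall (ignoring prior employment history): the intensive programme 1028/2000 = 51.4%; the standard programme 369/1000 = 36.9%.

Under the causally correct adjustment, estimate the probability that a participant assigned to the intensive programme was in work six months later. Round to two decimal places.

Since prior employment history is a pre-existing factor (not a product of the programme) and it affects the outcome on its own, it is a confounder. The stratified rates, not the pooled rate, identify the causal effect.
Standardising the intensive programme to the population prior employment history mix: 0.413·811/1144 + 0.333·197/667 + 0.254·20/189 = 0.418.

0.42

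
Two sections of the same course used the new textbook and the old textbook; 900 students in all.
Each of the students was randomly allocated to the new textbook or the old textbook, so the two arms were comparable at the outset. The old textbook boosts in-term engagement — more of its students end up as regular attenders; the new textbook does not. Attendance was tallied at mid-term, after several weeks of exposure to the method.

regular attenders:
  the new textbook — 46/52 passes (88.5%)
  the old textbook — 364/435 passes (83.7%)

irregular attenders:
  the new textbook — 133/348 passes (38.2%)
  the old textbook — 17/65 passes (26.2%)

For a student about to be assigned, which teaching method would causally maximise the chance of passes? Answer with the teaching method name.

the old textbook

Mid-term attendance is downstream of the teaching method. One should not condition on a consequence of treatment, so the overall rates are the right comparison.
Pooled: the new textbook 44.8% vs the old textbook 76.2%; the old textbook is higher overall.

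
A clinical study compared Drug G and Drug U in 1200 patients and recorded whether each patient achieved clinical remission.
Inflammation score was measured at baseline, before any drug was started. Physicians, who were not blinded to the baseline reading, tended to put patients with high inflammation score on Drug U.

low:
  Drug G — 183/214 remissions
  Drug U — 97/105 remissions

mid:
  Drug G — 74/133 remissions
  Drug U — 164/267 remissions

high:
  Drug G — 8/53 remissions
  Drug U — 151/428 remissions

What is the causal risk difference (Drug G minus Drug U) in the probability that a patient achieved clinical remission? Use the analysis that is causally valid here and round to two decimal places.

The stratified and pooled comparisons disagree (Drug U wins within each inflammation score; Drug G wins overall), so the answer turns on the causal role of inflammation score.
Inflammation score differs across drugs for reasons unrelated to any effect of the drug itself, and it separately predicts the outcome — a classic confounder. We must compare within inflammation score levels.
Adjusting over the population distribution of inflammation score: 0.266·(0.855−0.924) + 0.333·(0.556−0.614) + 0.401·(0.151−0.353) = -0.118.

-0.12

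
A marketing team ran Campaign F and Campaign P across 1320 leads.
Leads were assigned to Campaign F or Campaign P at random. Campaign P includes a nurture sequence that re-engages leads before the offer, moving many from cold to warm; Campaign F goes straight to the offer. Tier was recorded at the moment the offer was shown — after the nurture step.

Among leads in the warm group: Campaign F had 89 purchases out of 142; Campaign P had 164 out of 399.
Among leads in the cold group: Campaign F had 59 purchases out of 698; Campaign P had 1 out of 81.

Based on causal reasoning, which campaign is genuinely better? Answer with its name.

Campaign P

Engagement tier is recorded after the campaign and is itself shifted by it — it sits on the causal path from campaign to outcome. Conditioning on a mediator would strip out part of the effect we want; the pooled comparison gives the total causal effect.
Pooled: Campaign F 17.6% vs Campaign P 34.4%; Campaign P is higher overall.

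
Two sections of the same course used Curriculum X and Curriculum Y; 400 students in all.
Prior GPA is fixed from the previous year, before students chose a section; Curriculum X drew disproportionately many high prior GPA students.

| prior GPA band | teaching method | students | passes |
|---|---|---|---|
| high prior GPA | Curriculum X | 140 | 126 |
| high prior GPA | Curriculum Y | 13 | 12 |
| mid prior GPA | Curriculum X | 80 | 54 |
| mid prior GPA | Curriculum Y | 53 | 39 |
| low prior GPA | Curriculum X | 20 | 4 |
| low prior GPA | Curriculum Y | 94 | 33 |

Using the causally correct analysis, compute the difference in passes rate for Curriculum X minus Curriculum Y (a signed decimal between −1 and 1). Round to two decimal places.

-0.07

Curriculum Y is higher inside every prior GPA band stratum but Curriculum X is higher in aggregate. Whether to stratify depends on how prior GPA band relates to the teaching method.
Here prior GPA band is a common cause — it drives both which teaching method a case falls under and the outcome. The crude comparison mixes populations; the stratum-specific rates are the causally relevant ones.
Adjusting over the population distribution of prior GPA band: 0.383·(0.900−0.923) + 0.333·(0.675−0.736) + 0.285·(0.200−0.351) = -0.072.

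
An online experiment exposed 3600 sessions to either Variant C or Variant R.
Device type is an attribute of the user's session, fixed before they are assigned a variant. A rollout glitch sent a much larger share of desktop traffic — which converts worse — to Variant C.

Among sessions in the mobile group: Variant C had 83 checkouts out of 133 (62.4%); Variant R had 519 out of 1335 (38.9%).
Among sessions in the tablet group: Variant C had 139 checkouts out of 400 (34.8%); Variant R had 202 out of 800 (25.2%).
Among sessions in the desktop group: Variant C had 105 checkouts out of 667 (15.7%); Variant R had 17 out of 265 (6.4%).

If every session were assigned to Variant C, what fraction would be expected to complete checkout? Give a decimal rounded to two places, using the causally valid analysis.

0.41

Since device type is a pre-existing factor (not a product of the variant) and it affects the outcome on its own, it is a confounder. The stratified rates, not the pooled rate, identify the causal effect.
Standardising Variant C to the population device type mix: 0.408·83/133 + 0.333·139/400 + 0.259·105/667 = 0.411.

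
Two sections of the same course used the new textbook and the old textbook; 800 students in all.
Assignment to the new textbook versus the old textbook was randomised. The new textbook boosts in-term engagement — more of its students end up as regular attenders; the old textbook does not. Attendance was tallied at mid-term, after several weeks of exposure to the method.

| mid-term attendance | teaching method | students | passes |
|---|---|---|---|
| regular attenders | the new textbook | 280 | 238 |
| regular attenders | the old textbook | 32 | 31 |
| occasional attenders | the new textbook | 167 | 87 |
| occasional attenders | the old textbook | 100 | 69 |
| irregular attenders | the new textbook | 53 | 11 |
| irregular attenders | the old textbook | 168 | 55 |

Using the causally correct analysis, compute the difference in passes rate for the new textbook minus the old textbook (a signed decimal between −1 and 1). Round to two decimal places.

+0.16

The distribution of mid-term attendance is itself part of what the teaching method does — it is an intermediate outcome. Holding it fixed would remove that part of the effect; the total effect is the pooled difference.
The causal difference is the pooled difference: 0.672 − 0.517 = +0.155.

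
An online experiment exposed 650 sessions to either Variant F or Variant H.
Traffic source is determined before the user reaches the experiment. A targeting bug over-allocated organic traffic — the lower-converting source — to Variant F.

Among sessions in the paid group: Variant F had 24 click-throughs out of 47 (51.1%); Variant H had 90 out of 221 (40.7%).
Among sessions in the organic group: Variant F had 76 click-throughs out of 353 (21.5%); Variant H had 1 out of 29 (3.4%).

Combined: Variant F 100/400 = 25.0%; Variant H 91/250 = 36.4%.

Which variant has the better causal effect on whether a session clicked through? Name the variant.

The stratified and pooled comparisons disagree (Variant F wins within each traffic source; Variant H wins overall), so the answer turns on the causal role of traffic source.
The imbalance in traffic source arose from how sessions were allocated, not from anything the variant did; and traffic source independently affects the outcome. The pooled gap is confounded — condition on traffic source.
Within each level — paid: 51.1% vs 40.7%; organic: 21.5% vs 3.4% — Variant F is higher every time.

Variant F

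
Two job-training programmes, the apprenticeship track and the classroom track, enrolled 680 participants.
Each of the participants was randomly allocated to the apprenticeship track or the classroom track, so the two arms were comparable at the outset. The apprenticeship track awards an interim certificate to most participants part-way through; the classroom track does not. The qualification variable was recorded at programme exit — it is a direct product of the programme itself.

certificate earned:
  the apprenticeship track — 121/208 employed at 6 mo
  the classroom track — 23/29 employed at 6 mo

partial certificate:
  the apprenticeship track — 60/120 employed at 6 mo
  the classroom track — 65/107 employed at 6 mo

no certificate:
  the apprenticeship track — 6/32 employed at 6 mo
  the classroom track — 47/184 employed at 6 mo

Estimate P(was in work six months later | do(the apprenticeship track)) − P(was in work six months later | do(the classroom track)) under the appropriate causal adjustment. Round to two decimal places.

Because the programme influences qualification attained during the programme, qualification attained during the programme is a post-treatment mediator, not a confounder. Stratifying on it would bias the estimate; the causal effect is the crude pooled difference.
The causal difference is the pooled difference: 0.519 − 0.422 = +0.098.

+0.10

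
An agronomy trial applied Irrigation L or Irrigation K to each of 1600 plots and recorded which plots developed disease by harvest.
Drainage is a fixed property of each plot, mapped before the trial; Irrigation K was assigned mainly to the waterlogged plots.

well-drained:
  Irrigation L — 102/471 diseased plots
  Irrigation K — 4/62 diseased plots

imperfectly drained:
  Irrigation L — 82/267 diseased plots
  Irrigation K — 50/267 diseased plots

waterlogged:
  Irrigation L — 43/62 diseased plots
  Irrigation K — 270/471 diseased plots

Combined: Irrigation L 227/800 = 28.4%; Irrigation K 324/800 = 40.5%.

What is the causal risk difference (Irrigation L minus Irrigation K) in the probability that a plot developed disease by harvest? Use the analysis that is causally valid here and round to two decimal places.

+0.13

Here field drainage is a common cause — it drives both which irrigation a case falls under and the outcome. The crude comparison mixes populations; the stratum-specific rates are the causally relevant ones.
Adjusting over the population distribution of field drainage: 0.333·(0.217−0.065) + 0.334·(0.307−0.187) + 0.333·(0.694−0.573) = +0.131.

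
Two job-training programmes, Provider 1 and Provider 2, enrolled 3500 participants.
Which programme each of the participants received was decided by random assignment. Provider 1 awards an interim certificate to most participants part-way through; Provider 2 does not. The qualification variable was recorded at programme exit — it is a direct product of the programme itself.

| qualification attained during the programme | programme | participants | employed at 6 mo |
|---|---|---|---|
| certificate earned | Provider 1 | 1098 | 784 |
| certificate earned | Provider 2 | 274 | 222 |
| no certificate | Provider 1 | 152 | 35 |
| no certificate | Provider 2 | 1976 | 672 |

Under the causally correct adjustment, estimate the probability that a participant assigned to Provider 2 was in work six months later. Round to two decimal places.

Qualification attained during the programme here is a post-treatment variable shaped by the programme; conditioning on it would introduce bias rather than remove it. The overall comparison is the causal one.
So P(outcome | do(Provider 2)) is just the pooled rate for Provider 2: 894/2250 = 0.397.

0.40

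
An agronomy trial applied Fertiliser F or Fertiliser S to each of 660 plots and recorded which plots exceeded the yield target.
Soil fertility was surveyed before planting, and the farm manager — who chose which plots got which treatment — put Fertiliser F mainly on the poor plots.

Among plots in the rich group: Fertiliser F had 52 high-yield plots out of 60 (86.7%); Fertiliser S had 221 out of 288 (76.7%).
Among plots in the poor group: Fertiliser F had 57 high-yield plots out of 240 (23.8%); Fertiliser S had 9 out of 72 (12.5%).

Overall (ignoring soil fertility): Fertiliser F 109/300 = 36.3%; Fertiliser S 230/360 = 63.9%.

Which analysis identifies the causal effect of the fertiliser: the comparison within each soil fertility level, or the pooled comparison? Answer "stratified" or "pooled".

Since soil fertility is a pre-existing factor (not a product of the fertiliser) and it affects the outcome on its own, it is a confounder. The stratified rates, not the pooled rate, identify the causal effect.
Within each level — rich: 86.7% vs 76.7%; poor: 23.8% vs 12.5% — Fertiliser F is higher every time.

stratified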